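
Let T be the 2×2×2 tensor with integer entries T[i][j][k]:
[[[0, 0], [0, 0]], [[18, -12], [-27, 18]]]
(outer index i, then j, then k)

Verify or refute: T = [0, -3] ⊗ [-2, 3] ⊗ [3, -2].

Reconstruct entrywise from the claimed factors. For example, T[1,1,1] = 18 and Σₗ aₗ[1]bₗ[1]cₗ[1] = (-3)·(3)·(-2) = 18; checking all 8 entries, every one matches. The claim holds.

Yes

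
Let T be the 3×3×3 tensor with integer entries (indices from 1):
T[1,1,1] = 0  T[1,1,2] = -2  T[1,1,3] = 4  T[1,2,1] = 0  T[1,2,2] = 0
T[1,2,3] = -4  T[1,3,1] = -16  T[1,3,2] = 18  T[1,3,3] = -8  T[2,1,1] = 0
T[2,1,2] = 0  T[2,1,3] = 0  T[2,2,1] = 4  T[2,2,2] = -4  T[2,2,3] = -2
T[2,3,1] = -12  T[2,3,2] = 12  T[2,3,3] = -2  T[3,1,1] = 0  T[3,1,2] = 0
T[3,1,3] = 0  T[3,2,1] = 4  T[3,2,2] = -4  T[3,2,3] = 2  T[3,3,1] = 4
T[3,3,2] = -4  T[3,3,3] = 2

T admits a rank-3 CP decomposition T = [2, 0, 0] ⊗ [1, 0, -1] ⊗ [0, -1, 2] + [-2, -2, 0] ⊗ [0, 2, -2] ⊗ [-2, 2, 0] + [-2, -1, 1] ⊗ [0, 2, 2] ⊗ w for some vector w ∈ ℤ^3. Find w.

w = [2, -2, 1]

Subtract the known terms from T to get the rank-1 residual R = [-2, -1, 1] ⊗ [0, 2, 2] ⊗ w, so R[i,j,k] = a[i]·b[j]·w[k]. Pick indices with nonzero a[1]·b[2] = (-2)·(2) = -4. Only the fibre through (1,2,·) is needed: R[1,2,:] = T[1,2,:] − Σₗ aₗ[1]bₗ[2]cₗ = [0, 0, -4] − (2)·(0)·[0, -1, 2] − (-2)·(2)·[-2, 2, 0] = [-8, 8, -4]. Then w[k] = R[1,2,k] / -4 for each k, giving w = [-8, 8, -4] / -4 = [2, -2, 1].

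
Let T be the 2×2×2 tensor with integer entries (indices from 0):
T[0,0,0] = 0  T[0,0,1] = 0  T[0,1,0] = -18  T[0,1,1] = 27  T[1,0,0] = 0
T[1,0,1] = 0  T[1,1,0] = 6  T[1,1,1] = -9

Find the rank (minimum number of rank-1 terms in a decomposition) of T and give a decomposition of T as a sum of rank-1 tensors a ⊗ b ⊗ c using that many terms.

Lower bound: T ≠ 0 (e.g. T[0,1,0] = -18), so rank(T) ≥ 1.
Upper bound: if T = a ⊗ b ⊗ c then every fibre of T is a multiple of the corresponding factor, so read the factors off the fibres through the nonzero entry T[0,1,0] = -18.
The mode-1 fibre T[:,1,0] = [-18, 6] gives a = [3, -1] (primitive direction); the mode-2 fibre T[0,:,0] = [0, -18] gives b = [0, 1]; then c[k] = T[0,1,k] / (a[0]·b[1]) = [-18, 27] / 3 = [-6, 9].
Expanding [3, -1] ⊗ [0, 1] ⊗ [-6, 9] reproduces all 8 entries of T, so T = [3, -1] ⊗ [0, 1] ⊗ [-6, 9] and rank(T) ≤ 1.
These bounds meet, so rank(T) = 1.
Check entry T[0,0,1] = 0: (3)·(0)·(9) = 0.

rank(T) = 1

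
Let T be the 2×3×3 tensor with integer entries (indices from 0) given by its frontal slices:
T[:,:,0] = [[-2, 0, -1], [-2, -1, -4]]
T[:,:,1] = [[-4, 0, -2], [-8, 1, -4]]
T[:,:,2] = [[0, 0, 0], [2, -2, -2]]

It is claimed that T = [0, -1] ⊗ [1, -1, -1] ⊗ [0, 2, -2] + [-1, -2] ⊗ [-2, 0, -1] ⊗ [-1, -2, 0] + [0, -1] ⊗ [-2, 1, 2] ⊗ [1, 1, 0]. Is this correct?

Yes

Reconstruct entrywise from the claimed factors. For example, T[0,1,0] = 0 and Σₗ aₗ[0]bₗ[1]cₗ[0] = (0)·(-1)·(0) + (-1)·(0)·(-1) + (0)·(1)·(1) = 0; checking all 18 entries, every one matches. The claim holds.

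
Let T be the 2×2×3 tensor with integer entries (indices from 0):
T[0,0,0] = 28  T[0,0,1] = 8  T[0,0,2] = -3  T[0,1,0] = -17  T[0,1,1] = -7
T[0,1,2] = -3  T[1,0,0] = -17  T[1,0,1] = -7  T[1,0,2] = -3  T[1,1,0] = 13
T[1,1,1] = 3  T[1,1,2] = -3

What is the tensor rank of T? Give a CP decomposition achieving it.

rank(T) = 2

Lower bound: the mode-1 unfolding of T (rows indexed by i, columns by (j,k) = (0,0), (0,1), (0,2), (1,0), (1,1), (1,2)) is [[28, 8, -3, -17, -7, -3], [-17, -7, -3, 13, 3, -3]].
There the 2×2 minor on rows i ∈ {0, 1}, columns (j,k) ∈ {(0,0), (0,1)} is det [[28, 8], [-17, -7]] = -60 ≠ 0, so this unfolding has rank ≥ 2; CP rank is at least every unfolding rank, so rank(T) ≥ 2. (Flattening ranks never certify an upper bound on CP rank; for that we must actually write T with 2 rank-1 terms.)
Upper bound — finding two terms. Write S_k = T[:,:,k] for the frontal slices: S₀ = [[28, -17], [-17, 13]], S₁ = [[8, -7], [-7, 3]], S₂ = [[-3, -3], [-3, -3]].
If T = a₁ ⊗ b₁ ⊗ c₁ + a₂ ⊗ b₂ ⊗ c₂ then each S_k = c₁[k]·a₁b₁ᵀ + c₂[k]·a₂b₂ᵀ. S₀ and S₁ are linearly independent, so a₁b₁ᵀ and a₂b₂ᵀ must span the same plane of matrices: they are the rank-1 matrices of the form x·S₀ + y·S₁.
det(x·S₀ + y·S₁) is 75·x² − 50·xy − 25·y² = 25·(x − y)(3·x + y), vanishing at (x:y) = (1:1) and (1:-3).
M₁ = S₀ + S₁ = [[36, -24], [-24, 16]] = 4·(3, -2)(3, -2)ᵀ and M₂ = S₀ − 3·S₁ = [[4, 4], [4, 4]] = 4·(1, 1)(1, 1)ᵀ, so take a₁ = (3, -2), b₁ = (3, -2), a₂ = (1, 1), b₂ = (1, 1).
Each slice is an integer combination of E₁ = a₁b₁ᵀ and E₂ = a₂b₂ᵀ: S₀ = 3·E₁ + E₂, S₁ = E₁ − E₂, S₂ = −3·E₂; reading off coefficients, c₁ = (3, 1, 0) and c₂ = (1, -1, -3).
Hence T = (3, -2) ⊗ (3, -2) ⊗ (3, 1, 0) + (1, 1) ⊗ (1, 1) ⊗ (1, -1, -3), so rank(T) ≤ 2.
These bounds meet, so rank(T) = 2.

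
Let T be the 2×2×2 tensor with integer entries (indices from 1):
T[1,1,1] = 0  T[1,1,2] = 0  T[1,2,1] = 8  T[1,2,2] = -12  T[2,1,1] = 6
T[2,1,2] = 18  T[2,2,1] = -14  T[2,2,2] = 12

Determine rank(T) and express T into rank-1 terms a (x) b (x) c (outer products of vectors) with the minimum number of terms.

rank(T) = 2

Lower bound: the mode-1 unfolding of T (rows indexed by i, columns by (j,k) = (1,1), (1,2), (2,1), (2,2)) is [[0, 0, 8, -12], [6, 18, -14, 12]].
There the 2×2 minor on rows i ∈ {1, 2}, columns (j,k) ∈ {(1,1), (2,1)} is det [[0, 8], [6, -14]] = -48 ≠ 0, so this unfolding has rank ≥ 2; CP rank is at least every unfolding rank, so rank(T) ≥ 2. (Flattening ranks never certify an upper bound on CP rank; for that we must actually write T with 2 rank-1 terms.)
Upper bound — finding two terms. Write S_k = T[:,:,k] for the frontal slices: S₁ = [[0, 8], [6, -14]], S₂ = [[0, -12], [18, 12]].
If T = a₁ (x) b₁ (x) c₁ + a₂ (x) b₂ (x) c₂ then each S_k = c₁[k]·a₁b₁ᵀ + c₂[k]·a₂b₂ᵀ. S₁ and S₂ are linearly independent, so a₁b₁ᵀ and a₂b₂ᵀ must span the same plane of matrices: they are the rank-1 matrices of the form x·S₁ + y·S₂.
det(x·S₁ + y·S₂) is −48·x² − 72·xy + 216·y² = (-24)·(2·x − 3·y)(x + 3·y), vanishing at (x:y) = (3:2) and (3:-1).
M₁ = 3·S₁ + 2·S₂ = [[0, 0], [54, -18]] = 18·(0, 1)(3, -1)ᵀ and M₂ = 3·S₁ − S₂ = [[0, 36], [0, -54]] = 18·(2, -3)(0, 1)ᵀ, so take a₁ = (0, 1), b₁ = (3, -1), a₂ = (2, -3), b₂ = (0, 1).
Each slice is an integer combination of E₁ = a₁b₁ᵀ and E₂ = a₂b₂ᵀ: S₁ = 2·E₁ + 4·E₂, S₂ = 6·E₁ − 6·E₂; reading off coefficients, c₁ = (2, 6) and c₂ = (4, -6).
Hence T = (0, 1) (x) (3, -1) (x) (2, 6) + (2, -3) (x) (0, 1) (x) (4, -6), so rank(T) ≤ 2.
These bounds meet, so rank(T) = 2.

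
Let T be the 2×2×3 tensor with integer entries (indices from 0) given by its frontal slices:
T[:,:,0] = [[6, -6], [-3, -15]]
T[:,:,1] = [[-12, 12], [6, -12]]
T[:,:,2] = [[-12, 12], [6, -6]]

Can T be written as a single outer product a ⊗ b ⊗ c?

The mode-1 unfolding of T (rows indexed by i, columns by (j,k) = (0,0), (0,1), (0,2), (1,0), (1,1), (1,2)) is [[6, -12, -12, -6, 12, 12], [-3, 6, 6, -15, -12, -6]].
There the 2×2 minor on rows i ∈ {0, 1}, columns (j,k) ∈ {(0,0), (1,0)} is det [[6, -6], [-3, -15]] = -108 ≠ 0, so this unfolding has rank ≥ 2; CP rank is at least every unfolding rank, so rank(T) ≥ 2.
In particular rank(T) ≥ 2 > 1, so T is not rank-1.

No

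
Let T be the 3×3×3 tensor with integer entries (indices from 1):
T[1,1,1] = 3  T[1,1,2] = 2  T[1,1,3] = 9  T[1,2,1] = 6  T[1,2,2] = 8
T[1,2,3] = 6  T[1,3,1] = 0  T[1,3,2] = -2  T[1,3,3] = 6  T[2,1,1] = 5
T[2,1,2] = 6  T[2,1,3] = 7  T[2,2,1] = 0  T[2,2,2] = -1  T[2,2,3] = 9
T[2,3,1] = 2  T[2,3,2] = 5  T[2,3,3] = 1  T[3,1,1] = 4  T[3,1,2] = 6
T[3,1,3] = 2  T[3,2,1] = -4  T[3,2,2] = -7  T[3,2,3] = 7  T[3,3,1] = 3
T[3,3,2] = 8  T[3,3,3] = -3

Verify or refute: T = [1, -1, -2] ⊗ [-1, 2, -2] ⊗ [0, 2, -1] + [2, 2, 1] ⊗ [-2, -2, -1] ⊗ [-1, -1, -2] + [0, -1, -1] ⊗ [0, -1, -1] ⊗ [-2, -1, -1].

Reconstruct entry (1,1,1) from the claimed factors: Σₗ aₗ[1]bₗ[1]cₗ[1] = (1)·(-1)·(0) + (2)·(-2)·(-1) + (0)·(0)·(-2) = 4, but T[1,1,1] = 3. The claim is false.

No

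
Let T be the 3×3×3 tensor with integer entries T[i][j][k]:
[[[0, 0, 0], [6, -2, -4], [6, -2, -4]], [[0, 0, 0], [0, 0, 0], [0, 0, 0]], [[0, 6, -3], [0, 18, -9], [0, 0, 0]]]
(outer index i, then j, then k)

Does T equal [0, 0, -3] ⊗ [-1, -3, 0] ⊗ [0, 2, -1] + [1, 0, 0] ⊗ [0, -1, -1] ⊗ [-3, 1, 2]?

Reconstruct entry (0,1,0) from the claimed factors: Σₗ aₗ[0]bₗ[1]cₗ[0] = (0)·(-3)·(0) + (1)·(-1)·(-3) = 3, but T[0,1,0] = 6. The claim is false.

No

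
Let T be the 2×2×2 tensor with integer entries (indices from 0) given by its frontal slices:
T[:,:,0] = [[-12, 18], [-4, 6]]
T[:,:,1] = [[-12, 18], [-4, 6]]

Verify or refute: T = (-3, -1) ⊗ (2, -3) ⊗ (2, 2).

Yes

Reconstruct entrywise from the claimed factors. For example, T[0,0,1] = -12 and Σₗ aₗ[0]bₗ[0]cₗ[1] = (-3)·(2)·(2) = -12; checking all 8 entries, every one matches. The claim holds.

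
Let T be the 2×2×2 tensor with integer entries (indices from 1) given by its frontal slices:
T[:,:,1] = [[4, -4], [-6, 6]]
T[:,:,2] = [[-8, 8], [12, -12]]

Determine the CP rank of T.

1

Lower bound: T ≠ 0 (e.g. T[1,1,1] = 4), so rank(T) ≥ 1.
Upper bound: if T = a (x) b (x) c then every fibre of T is a multiple of the corresponding factor, so read the factors off the fibres through the nonzero entry T[1,1,1] = 4.
The mode-1 fibre T[:,1,1] = [4, -6] gives a = [2, -3] (primitive direction); the mode-2 fibre T[1,:,1] = [4, -4] gives b = [1, -1]; then c[k] = T[1,1,k] / (a[1]·b[1]) = [4, -8] / 2 = [2, -4].
Expanding [2, -3] (x) [1, -1] (x) [2, -4] reproduces all 8 entries of T, so T = [2, -3] (x) [1, -1] (x) [2, -4] and rank(T) ≤ 1.
These bounds meet, so rank(T) = 1.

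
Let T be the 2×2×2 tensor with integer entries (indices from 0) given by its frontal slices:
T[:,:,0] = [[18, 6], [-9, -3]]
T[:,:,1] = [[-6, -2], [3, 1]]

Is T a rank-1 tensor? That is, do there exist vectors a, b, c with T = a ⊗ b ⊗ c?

If T = a ⊗ b ⊗ c then every fibre of T is a multiple of the corresponding factor, so read the factors off the fibres through the nonzero entry T[0,0,0] = 18.
The mode-1 fibre T[:,0,0] = [18, -9] gives a = (2, -1) (primitive direction); the mode-2 fibre T[0,:,0] = [18, 6] gives b = (3, 1); then c[k] = T[0,0,k] / (a[0]·b[0]) = [18, -6] / 6 = (3, -1).
Expanding (2, -1) ⊗ (3, 1) ⊗ (3, -1) reproduces all 8 entries of T, so T = (2, -1) ⊗ (3, 1) ⊗ (3, -1) and rank(T) ≤ 1.
Equivalently every frontal slice T[:,:,k] is c[k] times the rank-1 matrix (2, -1) ⊗ (3, 1). So T has rank 1 (it is nonzero).

Yes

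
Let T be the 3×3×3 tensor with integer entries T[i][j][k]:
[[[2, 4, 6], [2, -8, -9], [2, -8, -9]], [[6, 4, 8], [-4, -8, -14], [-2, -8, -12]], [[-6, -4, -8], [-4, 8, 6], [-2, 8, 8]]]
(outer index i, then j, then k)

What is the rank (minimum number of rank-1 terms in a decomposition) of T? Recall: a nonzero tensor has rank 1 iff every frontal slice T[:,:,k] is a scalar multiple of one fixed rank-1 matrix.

3

Lower bound: the mode-1 unfolding of T (rows indexed by i, columns by (j,k) = (0,0), (0,1), (0,2), (1,0), (1,1), (1,2), (2,0), (2,1), (2,2)) is [[2, 4, 6, 2, -8, -9, 2, -8, -9], [6, 4, 8, -4, -8, -14, -2, -8, -12], [-6, -4, -8, -4, 8, 6, -2, 8, 8]].
There the 3×3 minor on rows i ∈ {0, 1, 2}, columns (j,k) ∈ {(0,0), (0,1), (1,0)} is det [[2, 4, 2], [6, 4, -4], [-6, -4, -4]] = 128 ≠ 0, so this unfolding has rank ≥ 3; CP rank is at least every unfolding rank, so rank(T) ≥ 3. (Unfolding ranks only ever bound the CP rank from below — rank(T) can be strictly larger than all of them — so the matching upper bound has to come from an explicit 3-term decomposition.)
Upper bound: T is a sum of 3 rank-1 terms, T = [0, 1, 1] ⊗ [0, 2, 1] ⊗ [-2, 0, -2] + [1, 1, -1] ⊗ [1, -2, -2] ⊗ [-2, 4, 4] + [1, 2, -2] ⊗ [2, -1, -1] ⊗ [2, 0, 1] (one valid choice — decompositions are not unique — normalised so each a, b is primitive with positive first nonzero entry; check it by expanding all entries), so rank(T) ≤ 3.
These bounds meet, so rank(T) = 3.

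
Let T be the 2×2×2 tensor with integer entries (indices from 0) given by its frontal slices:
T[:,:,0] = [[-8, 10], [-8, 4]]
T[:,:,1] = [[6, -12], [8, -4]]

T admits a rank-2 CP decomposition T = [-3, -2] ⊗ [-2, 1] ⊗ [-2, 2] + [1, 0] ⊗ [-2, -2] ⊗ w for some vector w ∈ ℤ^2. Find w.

Subtract the known terms from T to get the rank-1 residual R = [1, 0] ⊗ [-2, -2] ⊗ w, so R[i,j,k] = a[i]·b[j]·w[k]. Pick indices with nonzero a[0]·b[0] = (1)·(-2) = -2. Only the fibre through (0,0,·) is needed: R[0,0,:] = T[0,0,:] − Σₗ aₗ[0]bₗ[0]cₗ = [-8, 6] − (-3)·(-2)·[-2, 2] = [4, -6]. Then w[k] = R[0,0,k] / -2 for each k, giving w = [4, -6] / -2 = [-2, 3].

w = [-2, 3]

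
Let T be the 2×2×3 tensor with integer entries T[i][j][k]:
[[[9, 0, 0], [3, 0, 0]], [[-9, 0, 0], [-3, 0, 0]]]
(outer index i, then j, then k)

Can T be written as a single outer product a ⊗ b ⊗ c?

Yes

If T = a ⊗ b ⊗ c then every fibre of T is a multiple of the corresponding factor, so read the factors off the fibres through the nonzero entry T[0,0,0] = 9.
The mode-1 fibre T[:,0,0] = [9, -9] gives a = [1, -1] (primitive direction); the mode-2 fibre T[0,:,0] = [9, 3] gives b = [3, 1]; then c[k] = T[0,0,k] / (a[0]·b[0]) = [9, 0, 0] / 3 = [3, 0, 0].
Expanding [1, -1] ⊗ [3, 1] ⊗ [3, 0, 0] reproduces all 12 entries of T, so T = [1, -1] ⊗ [3, 1] ⊗ [3, 0, 0] and rank(T) ≤ 1.
Equivalently every frontal slice T[:,:,k] is c[k] times the rank-1 matrix [1, -1] ⊗ [3, 1]. So T has rank 1 (it is nonzero).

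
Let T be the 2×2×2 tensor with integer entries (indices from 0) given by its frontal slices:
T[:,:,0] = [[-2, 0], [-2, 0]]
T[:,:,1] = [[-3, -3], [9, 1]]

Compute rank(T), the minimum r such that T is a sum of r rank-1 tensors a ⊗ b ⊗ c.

Lower bound: the mode-2 unfolding of T (rows indexed by j, columns by (i,k) = (0,0), (0,1), (1,0), (1,1)) is [[-2, -3, -2, 9], [0, -3, 0, 1]].
There the 2×2 minor on rows j ∈ {0, 1}, columns (i,k) ∈ {(0,0), (0,1)} is det [[-2, -3], [0, -3]] = 6 ≠ 0, so this unfolding has rank ≥ 2; CP rank is at least every unfolding rank, so rank(T) ≥ 2. (Flattening ranks never certify an upper bound on CP rank; for that we must actually write T with 2 rank-1 terms.)
Upper bound — finding two terms. Write S_k = T[:,:,k] for the frontal slices: S₀ = [[-2, 0], [-2, 0]], S₁ = [[-3, -3], [9, 1]].
If T = a₁ ⊗ b₁ ⊗ c₁ + a₂ ⊗ b₂ ⊗ c₂ then each S_k = c₁[k]·a₁b₁ᵀ + c₂[k]·a₂b₂ᵀ. S₀ and S₁ are linearly independent, so a₁b₁ᵀ and a₂b₂ᵀ must span the same plane of matrices: they are the rank-1 matrices of the form x·S₀ + y·S₁.
det(x·S₀ + y·S₁) is −8·xy + 24·y² = (-8)·(x − 3·y)(y), vanishing at (x:y) = (3:1) and (1:0).
M₁ = 3·S₀ + S₁ = [[-9, -3], [3, 1]] = −[3, -1][3, 1]ᵀ and M₂ = S₀ = [[-2, 0], [-2, 0]] = (-2)·[1, 1][1, 0]ᵀ, so take a₁ = [3, -1], b₁ = [3, 1], a₂ = [1, 1], b₂ = [1, 0].
Each slice is an integer combination of E₁ = a₁b₁ᵀ and E₂ = a₂b₂ᵀ: S₀ = −2·E₂, S₁ = −E₁ + 6·E₂; reading off coefficients, c₁ = [0, -1] and c₂ = [-2, 6].
Hence T = [3, -1] ⊗ [3, 1] ⊗ [0, -1] + [1, 1] ⊗ [1, 0] ⊗ [-2, 6], so rank(T) ≤ 2.
These bounds meet, so rank(T) = 2.
Check entry T[0,1,1] = -3: (3)·(1)·(-1) + (1)·(0)·(6) = -3.

2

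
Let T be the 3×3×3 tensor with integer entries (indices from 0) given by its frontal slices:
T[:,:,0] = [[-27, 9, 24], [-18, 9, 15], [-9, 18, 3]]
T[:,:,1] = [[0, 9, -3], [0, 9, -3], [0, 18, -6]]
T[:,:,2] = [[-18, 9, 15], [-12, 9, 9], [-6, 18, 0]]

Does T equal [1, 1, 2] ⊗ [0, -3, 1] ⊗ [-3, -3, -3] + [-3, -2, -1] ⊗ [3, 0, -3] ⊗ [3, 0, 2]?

Yes

Reconstruct entrywise from the claimed factors. For example, T[2,1,0] = 18 and Σₗ aₗ[2]bₗ[1]cₗ[0] = (2)·(-3)·(-3) + (-1)·(0)·(3) = 18; checking all 27 entries, every one matches. The claim holds.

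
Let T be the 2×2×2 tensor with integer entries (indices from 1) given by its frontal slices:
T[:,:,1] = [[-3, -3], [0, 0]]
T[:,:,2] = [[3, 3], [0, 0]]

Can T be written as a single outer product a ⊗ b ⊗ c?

Yes

If T = a ⊗ b ⊗ c then every fibre of T is a multiple of the corresponding factor, so read the factors off the fibres through the nonzero entry T[1,1,1] = -3.
The mode-1 fibre T[:,1,1] = [-3, 0] gives a = (1, 0) (primitive direction); the mode-2 fibre T[1,:,1] = [-3, -3] gives b = (1, 1); then c[k] = T[1,1,k] / (a[1]·b[1]) = [-3, 3] / 1 = (-3, 3).
Expanding (1, 0) ⊗ (1, 1) ⊗ (-3, 3) reproduces all 8 entries of T, so T = (1, 0) ⊗ (1, 1) ⊗ (-3, 3) and rank(T) ≤ 1.
Equivalently every frontal slice T[:,:,k] is c[k] times the rank-1 matrix (1, 0) ⊗ (1, 1). So T has rank 1 (it is nonzero).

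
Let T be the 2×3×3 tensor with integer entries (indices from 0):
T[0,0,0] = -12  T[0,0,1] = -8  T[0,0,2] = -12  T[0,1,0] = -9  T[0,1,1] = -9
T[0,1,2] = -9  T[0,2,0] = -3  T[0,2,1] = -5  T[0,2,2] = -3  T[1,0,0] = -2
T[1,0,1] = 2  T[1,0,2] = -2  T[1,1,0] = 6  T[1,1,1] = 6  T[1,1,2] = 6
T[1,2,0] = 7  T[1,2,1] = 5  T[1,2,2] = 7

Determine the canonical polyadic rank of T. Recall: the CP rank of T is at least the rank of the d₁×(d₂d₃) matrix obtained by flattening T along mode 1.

2

Lower bound: the mode-3 unfolding of T (rows indexed by k, columns by (i,j) = (0,0), (0,1), (0,2), (1,0), (1,1), (1,2)) is [[-12, -9, -3, -2, 6, 7], [-8, -9, -5, 2, 6, 5], [-12, -9, -3, -2, 6, 7]].
There the 2×2 minor on rows k ∈ {0, 1}, columns (i,j) ∈ {(0,0), (0,1)} is det [[-12, -9], [-8, -9]] = 36 ≠ 0, so this unfolding has rank ≥ 2; CP rank is at least every unfolding rank, so rank(T) ≥ 2. (Flattening ranks never certify an upper bound on CP rank; for that we must actually write T with 2 rank-1 terms.)
Upper bound — finding two terms. Write S_k = T[:,:,k] for the frontal slices: S₀ = [[-12, -9, -3], [-2, 6, 7]], S₁ = [[-8, -9, -5], [2, 6, 5]], S₂ = [[-12, -9, -3], [-2, 6, 7]].
If T = a₁ ⊗ b₁ ⊗ c₁ + a₂ ⊗ b₂ ⊗ c₂ then each S_k = c₁[k]·a₁b₁ᵀ + c₂[k]·a₂b₂ᵀ. S₀ and S₁ are linearly independent, so a₁b₁ᵀ and a₂b₂ᵀ must span the same plane of matrices: they are the rank-1 matrices of the form x·S₀ + y·S₁.
The 2×2 minor of x·S₀ + y·S₁ on rows {0,1}, columns {0,1} is −90·x² − 120·xy − 30·y² = (-30)·(x + y)(3·x + y), vanishing at (x:y) = (1:-1) and (1:-3).
M₁ = S₀ − S₁ = [[-4, 0, 2], [-4, 0, 2]] = (-2)·[1, 1][2, 0, -1]ᵀ and M₂ = S₀ − 3·S₁ = [[12, 18, 12], [-8, -12, -8]] = 2·[3, -2][2, 3, 2]ᵀ, so take a₁ = [1, 1], b₁ = [2, 0, -1], a₂ = [3, -2], b₂ = [2, 3, 2].
Each slice is an integer combination of E₁ = a₁b₁ᵀ and E₂ = a₂b₂ᵀ: S₀ = −3·E₁ − E₂, S₁ = −E₁ − E₂, S₂ = −3·E₁ − E₂; reading off coefficients, c₁ = [-3, -1, -3] and c₂ = [-1, -1, -1].
Hence T = [1, 1] ⊗ [2, 0, -1] ⊗ [-3, -1, -3] + [3, -2] ⊗ [2, 3, 2] ⊗ [-1, -1, -1], so rank(T) ≤ 2.
These bounds meet, so rank(T) = 2.
Check entry T[1,1,1] = 6: (1)·(0)·(-1) + (-2)·(3)·(-1) = 6.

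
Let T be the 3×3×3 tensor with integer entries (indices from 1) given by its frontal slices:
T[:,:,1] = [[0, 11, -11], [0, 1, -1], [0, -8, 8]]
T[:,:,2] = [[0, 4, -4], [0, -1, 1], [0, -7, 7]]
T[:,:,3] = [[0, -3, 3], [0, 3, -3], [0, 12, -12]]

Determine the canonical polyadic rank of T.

Lower bound: in the mode-1 unfolding of T (rows indexed by i, columns by (j,k)) the 2×2 minor on rows i ∈ {1, 2}, columns (j,k) ∈ {(2,1), (2,2)} is det [[11, 4], [1, -1]] = -15 ≠ 0, so that unfolding has rank ≥ 2 and hence rank(T) ≥ 2 (CP rank is at least every unfolding rank, though it can be larger).
Upper bound: T[:,j,:] = b[j]·M for every slice, with b = [0, 1, -1] and M = [[11, 4, -3], [1, -1, 3], [-8, -7, 12]] (rows i, columns k).
The rows of M satisfy (row 1) = 3·(row 2) − (row 3), so splitting by rows, M = [3, 1, 0][1, -1, 3]ᵀ + [-1, 0, 1][-8, -7, 12]ᵀ.
Hence T = [3, 1, 0] (x) [0, 1, -1] (x) [1, -1, 3] + [-1, 0, 1] (x) [0, 1, -1] (x) [-8, -7, 12], so rank(T) ≤ 2.
These bounds meet, so rank(T) = 2.

2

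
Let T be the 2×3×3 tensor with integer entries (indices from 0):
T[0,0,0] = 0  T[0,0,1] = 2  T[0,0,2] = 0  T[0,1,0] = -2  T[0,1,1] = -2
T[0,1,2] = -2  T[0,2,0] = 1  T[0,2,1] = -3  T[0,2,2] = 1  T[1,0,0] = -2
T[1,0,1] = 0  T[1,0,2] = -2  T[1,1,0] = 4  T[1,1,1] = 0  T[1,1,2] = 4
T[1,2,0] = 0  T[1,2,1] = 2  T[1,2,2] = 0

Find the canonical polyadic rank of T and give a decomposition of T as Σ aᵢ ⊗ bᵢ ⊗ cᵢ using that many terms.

Lower bound: the mode-2 unfolding of T (rows indexed by j, columns by (i,k) = (0,0), (0,1), (0,2), (1,0), (1,1), (1,2)) is [[0, 2, 0, -2, 0, -2], [-2, -2, -2, 4, 0, 4], [1, -3, 1, 0, 2, 0]].
There the 3×3 minor on rows j ∈ {0, 1, 2}, columns (i,k) ∈ {(0,0), (0,1), (1,0)} is det [[0, 2, -2], [-2, -2, 4], [1, -3, 0]] = -8 ≠ 0, so this unfolding has rank ≥ 3; CP rank is at least every unfolding rank, so rank(T) ≥ 3. (This is only a lower bound: in general the CP rank may exceed every unfolding rank, so we still need to exhibit 3 rank-1 terms summing to T.)
Upper bound: T is a sum of 3 rank-1 terms, T = [1, -2] ⊗ [2, -2, -1] ⊗ [1, -1, 1] + [1, -1] ⊗ [0, 1, 0] ⊗ [0, -4, 0] + [1, -1] ⊗ [1, 0, -1] ⊗ [-2, 4, -2] (one valid choice — decompositions are not unique — normalised so each a, b is primitive with positive first nonzero entry; check it by expanding all entries), so rank(T) ≤ 3.
These bounds meet, so rank(T) = 3.

rank(T) = 3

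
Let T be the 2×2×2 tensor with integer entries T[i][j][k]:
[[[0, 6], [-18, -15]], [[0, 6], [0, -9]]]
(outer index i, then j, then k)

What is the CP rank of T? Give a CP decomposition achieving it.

rank(T) = 2

Lower bound: the mode-2 unfolding of T (rows indexed by j, columns by (i,k) = (0,0), (0,1), (1,0), (1,1)) is [[0, 6, 0, 6], [-18, -15, 0, -9]].
There the 2×2 minor on rows j ∈ {0, 1}, columns (i,k) ∈ {(0,0), (0,1)} is det [[0, 6], [-18, -15]] = 108 ≠ 0, so this unfolding has rank ≥ 2; CP rank is at least every unfolding rank, so rank(T) ≥ 2. (Flattening ranks never certify an upper bound on CP rank; for that we must actually write T with 2 rank-1 terms.)
Upper bound — finding two terms. Write S_k = T[:,:,k] for the frontal slices: S₀ = [[0, -18], [0, 0]], S₁ = [[6, -15], [6, -9]].
If T = a₁ (x) b₁ (x) c₁ + a₂ (x) b₂ (x) c₂ then each S_k = c₁[k]·a₁b₁ᵀ + c₂[k]·a₂b₂ᵀ. S₀ and S₁ are linearly independent, so a₁b₁ᵀ and a₂b₂ᵀ must span the same plane of matrices: they are the rank-1 matrices of the form x·S₀ + y·S₁.
det(x·S₀ + y·S₁) is 108·xy + 36·y² = 36·(y)(3·x + y), vanishing at (x:y) = (1:0) and (1:-3).
M₁ = S₀ = [[0, -18], [0, 0]] = (-18)·(1, 0)(0, 1)ᵀ and M₂ = S₀ − 3·S₁ = [[-18, 27], [-18, 27]] = (-9)·(1, 1)(2, -3)ᵀ, so take a₁ = (1, 0), b₁ = (0, 1), a₂ = (1, 1), b₂ = (2, -3).
Each slice is an integer combination of E₁ = a₁b₁ᵀ and E₂ = a₂b₂ᵀ: S₀ = −18·E₁, S₁ = −6·E₁ + 3·E₂; reading off coefficients, c₁ = (-18, -6) and c₂ = (0, 3).
Hence T = (1, 0) (x) (0, 1) (x) (-18, -6) + (1, 1) (x) (2, -3) (x) (0, 3), so rank(T) ≤ 2.
These bounds meet, so rank(T) = 2.
Check entry T[0,0,1] = 6: (1)·(0)·(-6) + (1)·(2)·(3) = 6.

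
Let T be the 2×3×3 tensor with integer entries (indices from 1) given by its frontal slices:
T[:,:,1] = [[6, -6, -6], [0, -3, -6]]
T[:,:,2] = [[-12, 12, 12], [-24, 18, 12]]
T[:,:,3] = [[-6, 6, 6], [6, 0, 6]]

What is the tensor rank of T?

Lower bound: the mode-1 unfolding of T (rows indexed by i, columns by (j,k) = (1,1), (1,2), (1,3), (2,1), (2,2), (2,3), (3,1), (3,2), (3,3)) is [[6, -12, -6, -6, 12, 6, -6, 12, 6], [0, -24, 6, -3, 18, 0, -6, 12, 6]].
There the 2×2 minor on rows i ∈ {1, 2}, columns (j,k) ∈ {(1,1), (1,2)} is det [[6, -12], [0, -24]] = -144 ≠ 0, so this unfolding has rank ≥ 2; CP rank is at least every unfolding rank, so rank(T) ≥ 2. (This is only a lower bound: in general the CP rank may exceed every unfolding rank, so we still need to exhibit 2 rank-1 terms summing to T.)
Upper bound — finding two terms. Write S_k = T[:,:,k] for the frontal slices: S₁ = [[6, -6, -6], [0, -3, -6]], S₂ = [[-12, 12, 12], [-24, 18, 12]], S₃ = [[-6, 6, 6], [6, 0, 6]].
If T = a₁ ⊗ b₁ ⊗ c₁ + a₂ ⊗ b₂ ⊗ c₂ then each S_k = c₁[k]·a₁b₁ᵀ + c₂[k]·a₂b₂ᵀ. S₁ and S₂ are linearly independent, so a₁b₁ᵀ and a₂b₂ᵀ must span the same plane of matrices: they are the rank-1 matrices of the form x·S₁ + y·S₂.
The 2×2 minor of x·S₁ + y·S₂ on rows {1,2}, columns {1,2} is −18·x² + 72·y² = (-18)·(x − 2·y)(x + 2·y), vanishing at (x:y) = (2:1) and (2:-1).
M₁ = 2·S₁ + S₂ = [[0, 0, 0], [-24, 12, 0]] = (-12)·[0, 1][2, -1, 0]ᵀ and M₂ = 2·S₁ − S₂ = [[24, -24, -24], [24, -24, -24]] = 24·[1, 1][1, -1, -1]ᵀ, so take a₁ = [0, 1], b₁ = [2, -1, 0], a₂ = [1, 1], b₂ = [1, -1, -1].
Each slice is an integer combination of E₁ = a₁b₁ᵀ and E₂ = a₂b₂ᵀ: S₁ = −3·E₁ + 6·E₂, S₂ = −6·E₁ − 12·E₂, S₃ = 6·E₁ − 6·E₂; reading off coefficients, c₁ = [-3, -6, 6] and c₂ = [6, -12, -6].
Hence T = [0, 1] ⊗ [2, -1, 0] ⊗ [-3, -6, 6] + [1, 1] ⊗ [1, -1, -1] ⊗ [6, -12, -6], so rank(T) ≤ 2.
These bounds meet, so rank(T) = 2.
Check entry T[1,2,3] = 6: (0)·(-1)·(6) + (1)·(-1)·(-6) = 6.

2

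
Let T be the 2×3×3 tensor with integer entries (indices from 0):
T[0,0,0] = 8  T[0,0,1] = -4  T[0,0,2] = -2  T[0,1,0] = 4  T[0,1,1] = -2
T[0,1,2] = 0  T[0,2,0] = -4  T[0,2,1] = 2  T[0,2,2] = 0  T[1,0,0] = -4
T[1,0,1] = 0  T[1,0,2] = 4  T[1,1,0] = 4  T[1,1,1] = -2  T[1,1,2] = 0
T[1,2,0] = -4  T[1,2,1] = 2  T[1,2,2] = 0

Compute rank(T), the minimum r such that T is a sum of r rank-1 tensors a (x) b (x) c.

Lower bound: the mode-3 unfolding of T (rows indexed by k, columns by (i,j) = (0,0), (0,1), (0,2), (1,0), (1,1), (1,2)) is [[8, 4, -4, -4, 4, -4], [-4, -2, 2, 0, -2, 2], [-2, 0, 0, 4, 0, 0]].
There the 3×3 minor on rows k ∈ {0, 1, 2}, columns (i,j) ∈ {(0,0), (0,1), (1,0)} is det [[8, 4, -4], [-4, -2, 0], [-2, 0, 4]] = 16 ≠ 0, so this unfolding has rank ≥ 3; CP rank is at least every unfolding rank, so rank(T) ≥ 3. (Unfolding ranks only ever bound the CP rank from below — rank(T) can be strictly larger than all of them — so the matching upper bound has to come from an explicit 3-term decomposition.)
Upper bound: T is a sum of 3 rank-1 terms, T = (0, 1) (x) (1, 0, 0) (x) (-4, 0, 2) + (1, -1) (x) (1, 0, 0) (x) (4, -2, -2) + (1, 1) (x) (1, 1, -1) (x) (4, -2, 0) (one valid choice — decompositions are not unique — normalised so each a, b is primitive with positive first nonzero entry; check it by expanding all entries), so rank(T) ≤ 3.
These bounds meet, so rank(T) = 3.

3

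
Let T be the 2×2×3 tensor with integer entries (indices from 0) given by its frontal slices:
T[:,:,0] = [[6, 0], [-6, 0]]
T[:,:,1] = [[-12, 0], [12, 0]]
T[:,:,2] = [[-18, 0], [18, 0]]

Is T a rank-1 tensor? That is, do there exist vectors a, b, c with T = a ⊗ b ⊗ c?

Yes

If T = a ⊗ b ⊗ c then every fibre of T is a multiple of the corresponding factor, so read the factors off the fibres through the nonzero entry T[0,0,0] = 6.
The mode-1 fibre T[:,0,0] = [6, -6] gives a = [1, -1] (primitive direction); the mode-2 fibre T[0,:,0] = [6, 0] gives b = [1, 0]; then c[k] = T[0,0,k] / (a[0]·b[0]) = [6, -12, -18] / 1 = [6, -12, -18].
Expanding [1, -1] ⊗ [1, 0] ⊗ [6, -12, -18] reproduces all 12 entries of T, so T = [1, -1] ⊗ [1, 0] ⊗ [6, -12, -18] and rank(T) ≤ 1.
Equivalently every frontal slice T[:,:,k] is c[k] times the rank-1 matrix [1, -1] ⊗ [1, 0]. So T has rank 1 (it is nonzero).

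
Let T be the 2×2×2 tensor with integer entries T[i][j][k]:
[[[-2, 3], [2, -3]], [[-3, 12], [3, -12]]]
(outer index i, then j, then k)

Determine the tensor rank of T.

2

Lower bound: the mode-1 unfolding of T (rows indexed by i, columns by (j,k) = (0,0), (0,1), (1,0), (1,1)) is [[-2, 3, 2, -3], [-3, 12, 3, -12]].
There the 2×2 minor on rows i ∈ {0, 1}, columns (j,k) ∈ {(0,0), (0,1)} is det [[-2, 3], [-3, 12]] = -15 ≠ 0, so this unfolding has rank ≥ 2; CP rank is at least every unfolding rank, so rank(T) ≥ 2. (Unfolding ranks only ever bound the CP rank from below — rank(T) can be strictly larger than all of them — so the matching upper bound has to come from an explicit 2-term decomposition.)
Upper bound — finding two terms. Every mode-2 slice of T is a multiple of one matrix: T[:,j,:] = b[j]·M with b = [1, -1] and M = [[-2, 3], [-3, 12]] (rows indexed by i, columns by k). So it suffices to write M as a sum of two rank-1 matrices.
Splitting M by its rows (i = 0, 1), M = [1, 0][-2, 3]ᵀ + [0, 1][-3, 12]ᵀ.
Hence T = [1, 0] ⊗ [1, -1] ⊗ [-2, 3] + [0, 1] ⊗ [1, -1] ⊗ [-3, 12], so rank(T) ≤ 2.
These bounds meet, so rank(T) = 2.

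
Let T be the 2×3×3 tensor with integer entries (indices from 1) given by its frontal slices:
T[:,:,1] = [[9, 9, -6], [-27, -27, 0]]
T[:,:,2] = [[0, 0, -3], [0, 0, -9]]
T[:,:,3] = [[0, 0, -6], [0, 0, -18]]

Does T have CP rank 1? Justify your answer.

The mode-1 unfolding of T (rows indexed by i, columns by (j,k) = (1,1), (1,2), (1,3), (2,1), (2,2), (2,3), (3,1), (3,2), (3,3)) is [[9, 0, 0, 9, 0, 0, -6, -3, -6], [-27, 0, 0, -27, 0, 0, 0, -9, -18]].
There the 2×2 minor on rows i ∈ {1, 2}, columns (j,k) ∈ {(1,1), (3,1)} is det [[9, -6], [-27, 0]] = -162 ≠ 0, so this unfolding has rank ≥ 2; CP rank is at least every unfolding rank, so rank(T) ≥ 2.
In particular rank(T) ≥ 2 > 1, so T is not rank-1.

No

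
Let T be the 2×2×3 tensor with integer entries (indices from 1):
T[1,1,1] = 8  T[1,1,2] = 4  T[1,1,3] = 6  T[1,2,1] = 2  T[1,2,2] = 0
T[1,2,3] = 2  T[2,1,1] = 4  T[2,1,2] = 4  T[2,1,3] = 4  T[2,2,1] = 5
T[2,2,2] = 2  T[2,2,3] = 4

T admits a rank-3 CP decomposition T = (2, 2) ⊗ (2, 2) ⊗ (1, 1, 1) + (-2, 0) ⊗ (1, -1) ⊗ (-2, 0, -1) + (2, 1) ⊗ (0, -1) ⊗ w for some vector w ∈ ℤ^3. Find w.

w = (-1, 2, 0)

Subtract the known terms from T to get the rank-1 residual R = (2, 1) ⊗ (0, -1) ⊗ w, so R[i,j,k] = a[i]·b[j]·w[k]. Pick indices with nonzero a[1]·b[2] = (2)·(-1) = -2. Only the fibre through (1,2,·) is needed: R[1,2,:] = T[1,2,:] − Σₗ aₗ[1]bₗ[2]cₗ = [2, 0, 2] − (2)·(2)·(1, 1, 1) − (-2)·(-1)·(-2, 0, -1) = [2, -4, 0]. Then w[k] = R[1,2,k] / -2 for each k, giving w = [2, -4, 0] / -2 = (-1, 2, 0).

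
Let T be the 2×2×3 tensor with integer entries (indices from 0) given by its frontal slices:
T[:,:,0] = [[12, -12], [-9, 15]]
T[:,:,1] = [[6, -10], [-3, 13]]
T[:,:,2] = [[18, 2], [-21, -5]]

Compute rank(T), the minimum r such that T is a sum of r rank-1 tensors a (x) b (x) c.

2

Lower bound: the mode-3 unfolding of T (rows indexed by k, columns by (i,j) = (0,0), (0,1), (1,0), (1,1)) is [[12, -12, -9, 15], [6, -10, -3, 13], [18, 2, -21, -5]].
There the 2×2 minor on rows k ∈ {0, 1}, columns (i,j) ∈ {(0,0), (0,1)} is det [[12, -12], [6, -10]] = -48 ≠ 0, so this unfolding has rank ≥ 2; CP rank is at least every unfolding rank, so rank(T) ≥ 2. (Unfolding ranks only ever bound the CP rank from below — rank(T) can be strictly larger than all of them — so the matching upper bound has to come from an explicit 2-term decomposition.)
Upper bound — finding two terms. Write S_k = T[:,:,k] for the frontal slices: S₀ = [[12, -12], [-9, 15]], S₁ = [[6, -10], [-3, 13]], S₂ = [[18, 2], [-21, -5]].
If T = a₁ (x) b₁ (x) c₁ + a₂ (x) b₂ (x) c₂ then each S_k = c₁[k]·a₁b₁ᵀ + c₂[k]·a₂b₂ᵀ. S₀ and S₁ are linearly independent, so a₁b₁ᵀ and a₂b₂ᵀ must span the same plane of matrices: they are the rank-1 matrices of the form x·S₀ + y·S₁.
det(x·S₀ + y·S₁) is 72·x² + 120·xy + 48·y² = 24·(3·x + 2·y)(x + y), vanishing at (x:y) = (2:-3) and (1:-1).
M₁ = 2·S₀ − 3·S₁ = [[6, 6], [-9, -9]] = 3·(2, -3)(1, 1)ᵀ and M₂ = S₀ − S₁ = [[6, -2], [-6, 2]] = 2·(1, -1)(3, -1)ᵀ, so take a₁ = (2, -3), b₁ = (1, 1), a₂ = (1, -1), b₂ = (3, -1).
Each slice is an integer combination of E₁ = a₁b₁ᵀ and E₂ = a₂b₂ᵀ: S₀ = −3·E₁ + 6·E₂, S₁ = −3·E₁ + 4·E₂, S₂ = 3·E₁ + 4·E₂; reading off coefficients, c₁ = (-3, -3, 3) and c₂ = (6, 4, 4).
Hence T = (2, -3) (x) (1, 1) (x) (-3, -3, 3) + (1, -1) (x) (3, -1) (x) (6, 4, 4), so rank(T) ≤ 2.
These bounds meet, so rank(T) = 2.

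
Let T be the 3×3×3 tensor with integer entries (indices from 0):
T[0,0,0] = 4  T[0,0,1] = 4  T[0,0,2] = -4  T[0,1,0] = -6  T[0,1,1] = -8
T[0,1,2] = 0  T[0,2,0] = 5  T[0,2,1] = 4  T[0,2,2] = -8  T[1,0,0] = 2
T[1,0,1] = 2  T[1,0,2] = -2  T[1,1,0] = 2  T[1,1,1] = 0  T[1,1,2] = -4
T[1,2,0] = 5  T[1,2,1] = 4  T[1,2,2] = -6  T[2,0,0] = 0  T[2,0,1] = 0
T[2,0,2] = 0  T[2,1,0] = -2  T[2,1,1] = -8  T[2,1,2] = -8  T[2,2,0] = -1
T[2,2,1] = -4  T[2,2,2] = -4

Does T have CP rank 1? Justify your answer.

No

The mode-1 unfolding of T (rows indexed by i, columns by (j,k) = (0,0), (0,1), (0,2), (1,0), (1,1), (1,2), (2,0), (2,1), (2,2)) is [[4, 4, -4, -6, -8, 0, 5, 4, -8], [2, 2, -2, 2, 0, -4, 5, 4, -6], [0, 0, 0, -2, -8, -8, -1, -4, -4]].
There the 3×3 minor on rows i ∈ {0, 1, 2}, columns (j,k) ∈ {(0,0), (1,0), (1,1)} is det [[4, -6, -8], [2, 2, 0], [0, -2, -8]] = -128 ≠ 0, so this unfolding has rank ≥ 3; CP rank is at least every unfolding rank, so rank(T) ≥ 3.
In particular rank(T) ≥ 3 > 1, so T is not rank-1.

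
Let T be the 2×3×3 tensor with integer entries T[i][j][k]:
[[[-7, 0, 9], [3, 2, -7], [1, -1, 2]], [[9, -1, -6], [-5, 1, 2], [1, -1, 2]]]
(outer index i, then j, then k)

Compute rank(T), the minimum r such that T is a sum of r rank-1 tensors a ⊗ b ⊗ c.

Lower bound: in the mode-3 unfolding of T (rows indexed by k, columns by (i,j)) the 3×3 minor on rows k ∈ {0, 1, 2}, columns (i,j) ∈ {(0,0), (0,1), (0,2)} is det [[-7, 3, 1], [0, 2, -1], [9, -7, 2]] = -24 ≠ 0, so that unfolding has rank ≥ 3 and hence rank(T) ≥ 3 (CP rank is at least every unfolding rank, though it can be larger).
Upper bound: T is a sum of 3 rank-1 terms, T = (1, -1) ⊗ (2, -1, 0) ⊗ (-4, 0, 4) + (1, 0) ⊗ (1, 1, 0) ⊗ (0, 1, -1) + (1, 1) ⊗ (1, -1, 1) ⊗ (1, -1, 2) (one valid choice — decompositions are not unique — normalised so each a, b is primitive with positive first nonzero entry; check it by expanding all entries), so rank(T) ≤ 3.
These bounds meet, so rank(T) = 3.

3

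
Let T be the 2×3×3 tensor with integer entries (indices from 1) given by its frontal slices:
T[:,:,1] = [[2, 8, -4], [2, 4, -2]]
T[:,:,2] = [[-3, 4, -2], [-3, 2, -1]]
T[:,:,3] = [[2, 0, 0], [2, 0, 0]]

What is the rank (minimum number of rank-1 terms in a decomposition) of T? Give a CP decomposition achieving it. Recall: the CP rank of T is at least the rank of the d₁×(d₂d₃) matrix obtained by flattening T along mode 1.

rank(T) = 2

Lower bound: the mode-3 unfolding of T (rows indexed by k, columns by (i,j) = (1,1), (1,2), (1,3), (2,1), (2,2), (2,3)) is [[2, 8, -4, 2, 4, -2], [-3, 4, -2, -3, 2, -1], [2, 0, 0, 2, 0, 0]].
There the 2×2 minor on rows k ∈ {1, 2}, columns (i,j) ∈ {(1,1), (1,2)} is det [[2, 8], [-3, 4]] = 32 ≠ 0, so this unfolding has rank ≥ 2; CP rank is at least every unfolding rank, so rank(T) ≥ 2. (Unfolding ranks only ever bound the CP rank from below — rank(T) can be strictly larger than all of them — so the matching upper bound has to come from an explicit 2-term decomposition.)
Upper bound — finding two terms. Write S_k = T[:,:,k] for the frontal slices: S₁ = [[2, 8, -4], [2, 4, -2]], S₂ = [[-3, 4, -2], [-3, 2, -1]], S₃ = [[2, 0, 0], [2, 0, 0]].
If T = a₁ ⊗ b₁ ⊗ c₁ + a₂ ⊗ b₂ ⊗ c₂ then each S_k = c₁[k]·a₁b₁ᵀ + c₂[k]·a₂b₂ᵀ. S₁ and S₂ are linearly independent, so a₁b₁ᵀ and a₂b₂ᵀ must span the same plane of matrices: they are the rank-1 matrices of the form x·S₁ + y·S₂.
The 2×2 minor of x·S₁ + y·S₂ on rows {1,2}, columns {1,2} is −8·x² + 8·xy + 6·y² = (-2)·(2·x − 3·y)(2·x + y), vanishing at (x:y) = (3:2) and (1:-2).
M₁ = 3·S₁ + 2·S₂ = [[0, 32, -16], [0, 16, -8]] = 8·[2, 1][0, 2, -1]ᵀ and M₂ = S₁ − 2·S₂ = [[8, 0, 0], [8, 0, 0]] = 8·[1, 1][1, 0, 0]ᵀ, so take a₁ = [2, 1], b₁ = [0, 2, -1], a₂ = [1, 1], b₂ = [1, 0, 0].
Each slice is an integer combination of E₁ = a₁b₁ᵀ and E₂ = a₂b₂ᵀ: S₁ = 2·E₁ + 2·E₂, S₂ = E₁ − 3·E₂, S₃ = 2·E₂; reading off coefficients, c₁ = [2, 1, 0] and c₂ = [2, -3, 2].
Hence T = [2, 1] ⊗ [0, 2, -1] ⊗ [2, 1, 0] + [1, 1] ⊗ [1, 0, 0] ⊗ [2, -3, 2], so rank(T) ≤ 2.
These bounds meet, so rank(T) = 2.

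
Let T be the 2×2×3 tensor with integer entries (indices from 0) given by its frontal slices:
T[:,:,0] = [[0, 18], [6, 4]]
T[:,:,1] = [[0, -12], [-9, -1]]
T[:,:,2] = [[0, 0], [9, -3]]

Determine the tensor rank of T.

Lower bound: the mode-1 unfolding of T (rows indexed by i, columns by (j,k) = (0,0), (0,1), (0,2), (1,0), (1,1), (1,2)) is [[0, 0, 0, 18, -12, 0], [6, -9, 9, 4, -1, -3]].
There the 2×2 minor on rows i ∈ {0, 1}, columns (j,k) ∈ {(0,0), (1,0)} is det [[0, 18], [6, 4]] = -108 ≠ 0, so this unfolding has rank ≥ 2; CP rank is at least every unfolding rank, so rank(T) ≥ 2. (Flattening ranks never certify an upper bound on CP rank; for that we must actually write T with 2 rank-1 terms.)
Upper bound — finding two terms. Write S_k = T[:,:,k] for the frontal slices: S₀ = [[0, 18], [6, 4]], S₁ = [[0, -12], [-9, -1]], S₂ = [[0, 0], [9, -3]].
If T = a₁ ⊗ b₁ ⊗ c₁ + a₂ ⊗ b₂ ⊗ c₂ then each S_k = c₁[k]·a₁b₁ᵀ + c₂[k]·a₂b₂ᵀ. S₀ and S₁ are linearly independent, so a₁b₁ᵀ and a₂b₂ᵀ must span the same plane of matrices: they are the rank-1 matrices of the form x·S₀ + y·S₁.
det(x·S₀ + y·S₁) is −108·x² + 234·xy − 108·y² = (-18)·(2·x − 3·y)(3·x − 2·y), vanishing at (x:y) = (3:2) and (2:3).
M₁ = 3·S₀ + 2·S₁ = [[0, 30], [0, 10]] = 10·[3, 1][0, 1]ᵀ and M₂ = 2·S₀ + 3·S₁ = [[0, 0], [-15, 5]] = (-5)·[0, 1][3, -1]ᵀ, so take a₁ = [3, 1], b₁ = [0, 1], a₂ = [0, 1], b₂ = [3, -1].
Each slice is an integer combination of E₁ = a₁b₁ᵀ and E₂ = a₂b₂ᵀ: S₀ = 6·E₁ + 2·E₂, S₁ = −4·E₁ − 3·E₂, S₂ = 3·E₂; reading off coefficients, c₁ = [6, -4, 0] and c₂ = [2, -3, 3].
Hence T = [3, 1] ⊗ [0, 1] ⊗ [6, -4, 0] + [0, 1] ⊗ [3, -1] ⊗ [2, -3, 3], so rank(T) ≤ 2.
These bounds meet, so rank(T) = 2.
Check entry T[0,1,0] = 18: (3)·(1)·(6) + (0)·(-1)·(2) = 18.

2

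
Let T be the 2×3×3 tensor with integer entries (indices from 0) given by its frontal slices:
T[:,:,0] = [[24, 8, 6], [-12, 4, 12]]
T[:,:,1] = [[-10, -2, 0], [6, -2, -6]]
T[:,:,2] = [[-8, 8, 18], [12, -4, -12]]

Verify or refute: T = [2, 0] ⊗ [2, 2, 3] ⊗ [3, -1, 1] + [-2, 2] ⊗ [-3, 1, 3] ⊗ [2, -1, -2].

Reconstruct entrywise from the claimed factors. For example, T[1,2,1] = -6 and Σₗ aₗ[1]bₗ[2]cₗ[1] = (0)·(3)·(-1) + (2)·(3)·(-1) = -6; checking all 18 entries, every one matches. The claim holds.

Yes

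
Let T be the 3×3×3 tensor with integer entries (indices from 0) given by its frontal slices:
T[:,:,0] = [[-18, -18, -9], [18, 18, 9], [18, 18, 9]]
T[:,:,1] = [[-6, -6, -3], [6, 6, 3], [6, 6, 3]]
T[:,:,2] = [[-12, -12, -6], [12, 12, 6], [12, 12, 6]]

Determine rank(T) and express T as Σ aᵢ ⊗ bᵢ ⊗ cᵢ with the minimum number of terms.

Lower bound: T ≠ 0 (e.g. T[0,0,0] = -18), so rank(T) ≥ 1.
Upper bound: if T = a ⊗ b ⊗ c then every fibre of T is a multiple of the corresponding factor, so read the factors off the fibres through the nonzero entry T[0,0,0] = -18.
The mode-1 fibre T[:,0,0] = [-18, 18, 18] gives a = (1, -1, -1) (primitive direction); the mode-2 fibre T[0,:,0] = [-18, -18, -9] gives b = (2, 2, 1); then c[k] = T[0,0,k] / (a[0]·b[0]) = [-18, -6, -12] / 2 = (-9, -3, -6).
Expanding (1, -1, -1) ⊗ (2, 2, 1) ⊗ (-9, -3, -6) reproduces all 27 entries of T, so T = (1, -1, -1) ⊗ (2, 2, 1) ⊗ (-9, -3, -6) and rank(T) ≤ 1.
These bounds meet, so rank(T) = 1.

rank(T) = 1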